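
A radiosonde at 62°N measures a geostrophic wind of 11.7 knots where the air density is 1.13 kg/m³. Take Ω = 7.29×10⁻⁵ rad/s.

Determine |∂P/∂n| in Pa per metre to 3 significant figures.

8.76×10⁻⁴ Pa/m

Coriolis parameter at 62°N:
f = 2Ω sin φ = 2 × 7.29×10⁻⁵ × sin 62° = 1.29×10⁻⁴ s⁻¹
Wind speed in SI: 11.7 knots = 6.02 m/s
Geostrophic balance rearranged: |∂P/∂n| = f ρ V_g
|∂P/∂n| = 1.29×10⁻⁴ × 1.13 × 6.02 = 8.76×10⁻⁴ Pa/m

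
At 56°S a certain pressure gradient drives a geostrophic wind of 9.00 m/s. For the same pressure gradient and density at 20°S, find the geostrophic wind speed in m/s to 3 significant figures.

21.8 m/s

With the same pressure gradient and density, V_g ∝ 1/f ∝ 1/sin φ.
V₂ = V₁ · sin φ₁ / sin φ₂ = 9.00 × sin 56° / sin 20°
V₂ = 9.00 × 0.8290/0.3420 = 21.8 m/s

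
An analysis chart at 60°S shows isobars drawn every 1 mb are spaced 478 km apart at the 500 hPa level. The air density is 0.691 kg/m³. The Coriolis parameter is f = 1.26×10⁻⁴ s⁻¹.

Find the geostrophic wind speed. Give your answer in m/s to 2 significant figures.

Pressure gradient: |∂P/∂n| = 100 Pa / 478000 m = 2.09×10⁻⁴ Pa/m
Geostrophic balance (pressure-gradient force = Coriolis force):
V_g = (1/(fρ)) |∂P/∂n| = 2.09×10⁻⁴ / (1.26×10⁻⁴ × 0.691) = 2.40 m/s

2.4 m/s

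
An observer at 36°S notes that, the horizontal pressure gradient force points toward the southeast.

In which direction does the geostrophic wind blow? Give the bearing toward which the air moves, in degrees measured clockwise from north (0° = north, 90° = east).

The pressure-gradient force points toward the southeast (bearing 135°).
Geostrophic balance: in the Southern Hemisphere the Coriolis force deflects motion to the left, so the geostrophic wind blows 90° to the left of the pressure-gradient force (low pressure on the right).
Rotating 135° by 90° counterclockwise gives 045° — the wind blows toward the northeast.

045°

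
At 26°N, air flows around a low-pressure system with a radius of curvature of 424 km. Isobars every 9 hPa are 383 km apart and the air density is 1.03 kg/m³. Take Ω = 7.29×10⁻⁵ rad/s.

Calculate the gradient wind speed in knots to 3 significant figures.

39.6 knots

Coriolis parameter at 26°N:
f = 2Ω sin φ = 2 × 7.29×10⁻⁵ × sin 26° = 6.39×10⁻⁵ s⁻¹
Pressure gradient: |∂P/∂n| = 900 Pa / 383000 m = 2.35×10⁻³ Pa/m
Geostrophic speed: V_g = |∂P/∂n|/(fρ) = 2.35×10⁻³/(6.39×10⁻⁵ × 1.03) = 35.7 m/s
Around a low, centrifugal force acts outward with Coriolis, so pressure-gradient force balances both:
(1/ρ)|∂P/∂n| = fV + V²/R  →  V² + fR·V − fR·V_g = 0
With fR = 6.39×10⁻⁵ × 424×10³ m = 27.1 m/s:
V = [−fR + √((fR)² + 4 fR V_g)]/2 = [−27.1 + √(27.1² + 4×27.1×35.7)]/2 = 20.4 m/s
Subgeostrophic (V < V_g = 35.7 m/s), as expected around a low.
Converting: 20.4 m/s × 1.944 = 39.6 knots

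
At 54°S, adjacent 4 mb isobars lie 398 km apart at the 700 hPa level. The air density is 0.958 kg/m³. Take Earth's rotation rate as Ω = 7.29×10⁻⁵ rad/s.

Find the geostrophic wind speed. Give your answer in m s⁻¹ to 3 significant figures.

8.89 m s⁻¹

Coriolis parameter at 54°S:
f = 2Ω sin φ = 2 × 7.29×10⁻⁵ × sin 54° = 1.18×10⁻⁴ s⁻¹
Pressure gradient: |∂P/∂n| = 400 Pa / 398000 m = 1.01×10⁻³ Pa/m
Geostrophic balance (pressure-gradient force = Coriolis force):
V_g = (1/(fρ)) |∂P/∂n| = 1.01×10⁻³ / (1.18×10⁻⁴ × 0.958) = 8.89 m/s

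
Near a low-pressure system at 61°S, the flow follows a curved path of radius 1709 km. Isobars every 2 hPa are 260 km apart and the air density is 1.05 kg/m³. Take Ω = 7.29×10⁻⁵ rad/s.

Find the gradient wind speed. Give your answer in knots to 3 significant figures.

10.9 knots

Coriolis parameter at 61°S:
f = 2Ω sin φ = 2 × 7.29×10⁻⁵ × sin 61° = 1.28×10⁻⁴ s⁻¹
Pressure gradient: |∂P/∂n| = 200 Pa / 260000 m = 7.69×10⁻⁴ Pa/m
Geostrophic speed: V_g = |∂P/∂n|/(fρ) = 7.69×10⁻⁴/(1.28×10⁻⁴ × 1.05) = 5.75 m/s
Around a low, centrifugal force acts outward with Coriolis, so pressure-gradient force balances both:
(1/ρ)|∂P/∂n| = fV + V²/R  →  V² + fR·V − fR·V_g = 0
With fR = 1.28×10⁻⁴ × 1709×10³ m = 218 m/s:
V = [−fR + √((fR)² + 4 fR V_g)]/2 = [−218 + √(218² + 4×218×5.75)]/2 = 5.6 m/s
Subgeostrophic (V < V_g = 5.75 m/s), as expected around a low.
Converting: 5.6 m/s × 1.944 = 10.9 knots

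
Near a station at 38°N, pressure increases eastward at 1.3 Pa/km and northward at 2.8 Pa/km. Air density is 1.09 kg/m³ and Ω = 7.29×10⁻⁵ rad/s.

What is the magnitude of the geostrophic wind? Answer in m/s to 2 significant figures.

Coriolis parameter at 38°N:
f = 2Ω sin φ = 2 × 7.29×10⁻⁵ × sin 38° = 8.98×10⁻⁵ s⁻¹
Component geostrophic relations (x east, y north):
u_g = −(1/(fρ)) ∂P/∂y,  v_g = (1/(fρ)) ∂P/∂x
u_g = −(2.8×10⁻³)/(8.98×10⁻⁵ × 1.09) = −28.6 m/s;  v_g = (1.3×10⁻³)/(8.98×10⁻⁵ × 1.09) = 13.3 m/s
|V_g| = √(u_g² + v_g²) = 31.6 m/s

32 m/s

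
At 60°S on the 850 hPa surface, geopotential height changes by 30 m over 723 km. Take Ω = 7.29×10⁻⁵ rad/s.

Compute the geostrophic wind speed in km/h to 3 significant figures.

11.6 km/h

Coriolis parameter at 60°S:
f = 2Ω sin φ = 2 × 7.29×10⁻⁵ × sin 60° = 1.26×10⁻⁴ s⁻¹
Height gradient: |∂Z/∂n| = 30 m / 723000 m = 4.15×10⁻⁵
On a pressure surface, geostrophic balance gives V_g = (g/f)|∂Z/∂n|:
V_g = 9.81 × 4.15×10⁻⁵ / 1.26×10⁻⁴ = 3.22 m/s
Converting: 3.22 m/s × 3.6 = 11.6 km/h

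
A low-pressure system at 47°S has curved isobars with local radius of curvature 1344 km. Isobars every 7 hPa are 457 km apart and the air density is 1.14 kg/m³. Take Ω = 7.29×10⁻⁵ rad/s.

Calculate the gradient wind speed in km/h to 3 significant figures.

Coriolis parameter at 47°S:
f = 2Ω sin φ = 2 × 7.29×10⁻⁵ × sin 47° = 1.07×10⁻⁴ s⁻¹
Pressure gradient: |∂P/∂n| = 700 Pa / 457000 m = 1.53×10⁻³ Pa/m
Geostrophic speed: V_g = |∂P/∂n|/(fρ) = 1.53×10⁻³/(1.07×10⁻⁴ × 1.14) = 12.6 m/s
Around a low, centrifugal force acts outward with Coriolis, so pressure-gradient force balances both:
(1/ρ)|∂P/∂n| = fV + V²/R  →  V² + fR·V − fR·V_g = 0
With fR = 1.07×10⁻⁴ × 1344×10³ m = 143 m/s:
V = [−fR + √((fR)² + 4 fR V_g)]/2 = [−143 + √(143² + 4×143×12.6)]/2 = 11.7 m/s
Subgeostrophic (V < V_g = 12.6 m/s), as expected around a low.
Converting: 11.7 m/s × 3.6 = 42.0 km/h

42.0 km/h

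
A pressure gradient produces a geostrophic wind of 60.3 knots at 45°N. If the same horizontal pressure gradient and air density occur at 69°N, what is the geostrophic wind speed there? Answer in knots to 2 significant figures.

46 knots

With the same pressure gradient and density, V_g ∝ 1/f ∝ 1/sin φ.
V₂ = V₁ · sin φ₁ / sin φ₂ = 60.3 × sin 45° / sin 69°
V₂ = 60.3 × 0.7071/0.9336 = 46 knots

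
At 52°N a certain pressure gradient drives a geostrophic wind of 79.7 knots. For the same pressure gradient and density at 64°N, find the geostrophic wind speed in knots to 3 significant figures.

69.9 knots

With the same pressure gradient and density, V_g ∝ 1/f ∝ 1/sin φ.
V₂ = V₁ · sin φ₁ / sin φ₂ = 79.7 × sin 52° / sin 64°
V₂ = 79.7 × 0.7880/0.8988 = 69.9 knots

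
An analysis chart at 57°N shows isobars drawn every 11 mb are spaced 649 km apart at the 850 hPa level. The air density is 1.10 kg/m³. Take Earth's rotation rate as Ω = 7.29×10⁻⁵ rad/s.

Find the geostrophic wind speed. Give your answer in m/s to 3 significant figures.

Coriolis parameter at 57°N:
f = 2Ω sin φ = 2 × 7.29×10⁻⁵ × sin 57° = 1.22×10⁻⁴ s⁻¹
Pressure gradient: |∂P/∂n| = 1100 Pa / 649000 m = 1.69×10⁻³ Pa/m
Geostrophic balance (pressure-gradient force = Coriolis force):
V_g = (1/(fρ)) |∂P/∂n| = 1.69×10⁻³ / (1.22×10⁻⁴ × 1.10) = 12.6 m/s

12.6 m/s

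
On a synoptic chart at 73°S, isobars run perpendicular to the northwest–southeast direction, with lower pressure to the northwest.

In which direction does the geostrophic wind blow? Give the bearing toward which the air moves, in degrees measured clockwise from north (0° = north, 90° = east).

225°

The pressure-gradient force points toward the northwest (bearing 315°).
Geostrophic balance: in the Southern Hemisphere the Coriolis force deflects motion to the left, so the geostrophic wind blows 90° to the left of the pressure-gradient force (low pressure on the right).
Rotating 315° by 90° counterclockwise gives 225° — the wind blows toward the southwest.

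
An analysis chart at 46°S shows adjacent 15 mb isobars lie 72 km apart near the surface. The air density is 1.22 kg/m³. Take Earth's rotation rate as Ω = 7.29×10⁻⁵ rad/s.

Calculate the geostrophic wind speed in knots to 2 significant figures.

Coriolis parameter at 46°S:
f = 2Ω sin φ = 2 × 7.29×10⁻⁵ × sin 46° = 1.05×10⁻⁴ s⁻¹
Pressure gradient: |∂P/∂n| = 1500 Pa / 72000 m = 2.08×10⁻² Pa/m
Geostrophic balance (pressure-gradient force = Coriolis force):
V_g = (1/(fρ)) |∂P/∂n| = 2.08×10⁻² / (1.05×10⁻⁴ × 1.22) = 163 m/s
Converting: 163 m/s × 1.944 = 320 knots

320 knots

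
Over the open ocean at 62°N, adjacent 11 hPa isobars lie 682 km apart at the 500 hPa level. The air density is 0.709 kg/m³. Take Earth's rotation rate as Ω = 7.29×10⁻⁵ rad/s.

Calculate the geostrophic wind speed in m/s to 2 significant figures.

18 m/s

Coriolis parameter at 62°N:
f = 2Ω sin φ = 2 × 7.29×10⁻⁵ × sin 62° = 1.29×10⁻⁴ s⁻¹
Pressure gradient: |∂P/∂n| = 1100 Pa / 682000 m = 1.61×10⁻³ Pa/m
Geostrophic balance (pressure-gradient force = Coriolis force):
V_g = (1/(fρ)) |∂P/∂n| = 1.61×10⁻³ / (1.29×10⁻⁴ × 0.709) = 17.7 m/s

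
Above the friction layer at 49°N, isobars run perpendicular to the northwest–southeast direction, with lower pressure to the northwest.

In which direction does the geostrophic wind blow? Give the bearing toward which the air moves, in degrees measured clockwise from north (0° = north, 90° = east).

045°

The pressure-gradient force points toward the northwest (bearing 315°).
Geostrophic balance: in the Northern Hemisphere the Coriolis force deflects motion to the right, so the geostrophic wind blows 90° to the right of the pressure-gradient force (low pressure on the left).
Rotating 315° by 90° clockwise gives 045° — the wind blows toward the northeast.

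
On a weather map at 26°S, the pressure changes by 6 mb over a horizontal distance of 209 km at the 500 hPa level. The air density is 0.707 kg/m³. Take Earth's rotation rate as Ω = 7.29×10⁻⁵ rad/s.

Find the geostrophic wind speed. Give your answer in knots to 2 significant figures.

Coriolis parameter at 26°S:
f = 2Ω sin φ = 2 × 7.29×10⁻⁵ × sin 26° = 6.39×10⁻⁵ s⁻¹
Pressure gradient: |∂P/∂n| = 600 Pa / 209000 m = 2.87×10⁻³ Pa/m
Geostrophic balance (pressure-gradient force = Coriolis force):
V_g = (1/(fρ)) |∂P/∂n| = 2.87×10⁻³ / (6.39×10⁻⁵ × 0.707) = 63.5 m/s
Converting: 63.5 m/s × 1.944 = 120 knots

120 knots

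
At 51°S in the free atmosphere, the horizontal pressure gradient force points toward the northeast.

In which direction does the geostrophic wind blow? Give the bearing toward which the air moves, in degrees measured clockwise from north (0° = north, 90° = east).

315°

The pressure-gradient force points toward the northeast (bearing 045°).
Geostrophic balance: in the Southern Hemisphere the Coriolis force deflects motion to the left, so the geostrophic wind blows 90° to the left of the pressure-gradient force (low pressure on the right).
Rotating 045° by 90° counterclockwise gives 315° — the wind blows toward the northwest.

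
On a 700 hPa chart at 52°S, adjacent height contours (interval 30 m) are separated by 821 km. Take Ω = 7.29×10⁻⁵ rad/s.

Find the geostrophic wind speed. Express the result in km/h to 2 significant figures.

11 km/h

Coriolis parameter at 52°S:
f = 2Ω sin φ = 2 × 7.29×10⁻⁵ × sin 52° = 1.15×10⁻⁴ s⁻¹
Height gradient: |∂Z/∂n| = 30 m / 821000 m = 3.65×10⁻⁵
On a pressure surface, geostrophic balance gives V_g = (g/f)|∂Z/∂n|:
V_g = 9.81 × 3.65×10⁻⁵ / 1.15×10⁻⁴ = 3.12 m/s
Converting: 3.12 m/s × 3.6 = 11 km/h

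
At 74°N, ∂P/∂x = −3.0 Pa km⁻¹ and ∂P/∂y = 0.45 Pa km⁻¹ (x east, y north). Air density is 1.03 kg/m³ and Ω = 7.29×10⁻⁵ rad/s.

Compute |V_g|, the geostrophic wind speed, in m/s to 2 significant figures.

Coriolis parameter at 74°N:
f = 2Ω sin φ = 2 × 7.29×10⁻⁵ × sin 74° = 1.40×10⁻⁴ s⁻¹
Component geostrophic relations (x east, y north):
u_g = −(1/(fρ)) ∂P/∂y,  v_g = (1/(fρ)) ∂P/∂x
u_g = −(0.45×10⁻³)/(1.40×10⁻⁴ × 1.03) = −3.12 m/s;  v_g = (−3.0×10⁻³)/(1.40×10⁻⁴ × 1.03) = −20.8 m/s
|V_g| = √(u_g² + v_g²) = 21.0 m/s

21 m/s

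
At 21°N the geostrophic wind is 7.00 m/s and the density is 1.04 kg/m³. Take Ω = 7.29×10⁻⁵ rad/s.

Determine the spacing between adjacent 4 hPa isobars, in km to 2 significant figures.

1100 km

Coriolis parameter at 21°N:
f = 2Ω sin φ = 2 × 7.29×10⁻⁵ × sin 21° = 5.23×10⁻⁵ s⁻¹
Geostrophic balance rearranged: |∂P/∂n| = f ρ V_g
|∂P/∂n| = 5.23×10⁻⁵ × 1.04 × 7.00 = 3.80×10⁻⁴ Pa/m
Isobar spacing: Δn = ΔP/|∂P/∂n| = 400 Pa / 3.80×10⁻⁴ Pa/m = 1051579 m ≈ 1100 km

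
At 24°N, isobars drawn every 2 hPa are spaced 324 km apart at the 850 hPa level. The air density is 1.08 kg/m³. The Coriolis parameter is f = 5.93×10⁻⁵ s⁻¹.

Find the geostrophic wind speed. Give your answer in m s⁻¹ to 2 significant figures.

9.6 m s⁻¹

Pressure gradient: |∂P/∂n| = 200 Pa / 324000 m = 6.17×10⁻⁴ Pa/m
Geostrophic balance (pressure-gradient force = Coriolis force):
V_g = (1/(fρ)) |∂P/∂n| = 6.17×10⁻⁴ / (5.93×10⁻⁵ × 1.08) = 9.64 m/s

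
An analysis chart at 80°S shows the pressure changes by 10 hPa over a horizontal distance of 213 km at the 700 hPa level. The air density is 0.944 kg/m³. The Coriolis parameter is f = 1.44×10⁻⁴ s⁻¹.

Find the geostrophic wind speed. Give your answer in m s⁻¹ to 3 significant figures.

Pressure gradient: |∂P/∂n| = 1000 Pa / 213000 m = 4.69×10⁻³ Pa/m
Geostrophic balance (pressure-gradient force = Coriolis force):
V_g = (1/(fρ)) |∂P/∂n| = 4.69×10⁻³ / (1.44×10⁻⁴ × 0.944) = 34.5 m/s

34.5 m s⁻¹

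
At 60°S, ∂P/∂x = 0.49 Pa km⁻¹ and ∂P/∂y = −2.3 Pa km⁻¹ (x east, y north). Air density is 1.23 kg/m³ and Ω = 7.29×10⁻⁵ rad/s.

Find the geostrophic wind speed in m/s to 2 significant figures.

15 m/s

Coriolis parameter at 60°S:
f = 2Ω sin φ = 2 × 7.29×10⁻⁵ × sin 60° = 1.26×10⁻⁴ s⁻¹
In the Southern Hemisphere f is negative: f = −1.26×10⁻⁴ s⁻¹.
Component geostrophic relations (x east, y north):
u_g = −(1/(fρ)) ∂P/∂y,  v_g = (1/(fρ)) ∂P/∂x
u_g = −(−2.3×10⁻³)/(−1.26×10⁻⁴ × 1.23) = −14.8 m/s;  v_g = (0.49×10⁻³)/(−1.26×10⁻⁴ × 1.23) = −3.16 m/s
|V_g| = √(u_g² + v_g²) = 15.1 m/s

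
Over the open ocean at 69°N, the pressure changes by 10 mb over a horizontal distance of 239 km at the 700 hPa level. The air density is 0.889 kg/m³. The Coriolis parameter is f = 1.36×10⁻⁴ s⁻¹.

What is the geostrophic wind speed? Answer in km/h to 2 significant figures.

120 km/h

Pressure gradient: |∂P/∂n| = 1000 Pa / 239000 m = 4.18×10⁻³ Pa/m
Geostrophic balance (pressure-gradient force = Coriolis force):
V_g = (1/(fρ)) |∂P/∂n| = 4.18×10⁻³ / (1.36×10⁻⁴ × 0.889) = 34.6 m/s
Converting: 34.6 m/s × 3.6 = 120 km/h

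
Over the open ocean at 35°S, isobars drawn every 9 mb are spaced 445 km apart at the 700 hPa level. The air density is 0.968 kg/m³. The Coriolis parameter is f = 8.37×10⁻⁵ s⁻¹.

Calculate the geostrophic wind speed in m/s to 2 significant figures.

25 m/s

Pressure gradient: |∂P/∂n| = 900 Pa / 445000 m = 2.02×10⁻³ Pa/m
Geostrophic balance (pressure-gradient force = Coriolis force):
V_g = (1/(fρ)) |∂P/∂n| = 2.02×10⁻³ / (8.37×10⁻⁵ × 0.968) = 25.0 m/s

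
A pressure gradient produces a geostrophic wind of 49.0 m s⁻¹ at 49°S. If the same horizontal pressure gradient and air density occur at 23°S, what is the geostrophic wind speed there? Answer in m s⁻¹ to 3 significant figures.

With the same pressure gradient and density, V_g ∝ 1/f ∝ 1/sin φ.
V₂ = V₁ · sin φ₁ / sin φ₂ = 49.0 × sin 49° / sin 23°
V₂ = 49.0 × 0.7547/0.3907 = 94.6 m s⁻¹

94.6 m s⁻¹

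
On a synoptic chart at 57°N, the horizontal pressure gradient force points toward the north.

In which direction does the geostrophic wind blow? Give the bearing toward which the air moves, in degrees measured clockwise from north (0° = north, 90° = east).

090°

The pressure-gradient force points toward the north (bearing 000°).
Geostrophic balance: in the Northern Hemisphere the Coriolis force deflects motion to the right, so the geostrophic wind blows 90° to the right of the pressure-gradient force (low pressure on the left).
Rotating 000° by 90° clockwise gives 090° — the wind blows toward the east.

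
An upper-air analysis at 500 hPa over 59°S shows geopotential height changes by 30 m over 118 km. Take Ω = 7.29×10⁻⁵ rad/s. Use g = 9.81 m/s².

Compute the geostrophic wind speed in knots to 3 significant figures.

Coriolis parameter at 59°S:
f = 2Ω sin φ = 2 × 7.29×10⁻⁵ × sin 59° = 1.25×10⁻⁴ s⁻¹
Height gradient: |∂Z/∂n| = 30 m / 118000 m = 2.54×10⁻⁴
On a pressure surface, geostrophic balance gives V_g = (g/f)|∂Z/∂n|:
V_g = 9.81 × 2.54×10⁻⁴ / 1.25×10⁻⁴ = 20.0 m/s
Converting: 20.0 m/s × 1.944 = 38.8 knots

38.8 knots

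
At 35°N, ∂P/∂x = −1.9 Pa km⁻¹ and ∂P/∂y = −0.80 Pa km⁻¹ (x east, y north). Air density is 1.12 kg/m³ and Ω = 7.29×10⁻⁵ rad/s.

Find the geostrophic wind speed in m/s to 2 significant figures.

22 m/s

Coriolis parameter at 35°N:
f = 2Ω sin φ = 2 × 7.29×10⁻⁵ × sin 35° = 8.36×10⁻⁵ s⁻¹
Component geostrophic relations (x east, y north):
u_g = −(1/(fρ)) ∂P/∂y,  v_g = (1/(fρ)) ∂P/∂x
u_g = −(−0.80×10⁻³)/(8.36×10⁻⁵ × 1.12) = 8.54 m/s;  v_g = (−1.9×10⁻³)/(8.36×10⁻⁵ × 1.12) = −20.3 m/s
|V_g| = √(u_g² + v_g²) = 22.0 m/s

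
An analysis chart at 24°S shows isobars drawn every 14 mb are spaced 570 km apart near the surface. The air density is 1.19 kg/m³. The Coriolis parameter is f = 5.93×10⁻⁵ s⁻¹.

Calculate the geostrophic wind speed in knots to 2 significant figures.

68 knots

Pressure gradient: |∂P/∂n| = 1400 Pa / 570000 m = 2.46×10⁻³ Pa/m
Geostrophic balance (pressure-gradient force = Coriolis force):
V_g = (1/(fρ)) |∂P/∂n| = 2.46×10⁻³ / (5.93×10⁻⁵ × 1.19) = 34.8 m/s
Converting: 34.8 m/s × 1.944 = 68 knots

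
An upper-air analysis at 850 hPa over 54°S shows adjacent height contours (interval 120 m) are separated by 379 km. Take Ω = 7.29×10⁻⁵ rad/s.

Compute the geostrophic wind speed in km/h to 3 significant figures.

Coriolis parameter at 54°S:
f = 2Ω sin φ = 2 × 7.29×10⁻⁵ × sin 54° = 1.18×10⁻⁴ s⁻¹
Height gradient: |∂Z/∂n| = 120 m / 379000 m = 3.17×10⁻⁴
On a pressure surface, geostrophic balance gives V_g = (g/f)|∂Z/∂n|:
V_g = 9.81 × 3.17×10⁻⁴ / 1.18×10⁻⁴ = 26.3 m/s
Converting: 26.3 m/s × 3.6 = 94.8 km/h

94.8 km/h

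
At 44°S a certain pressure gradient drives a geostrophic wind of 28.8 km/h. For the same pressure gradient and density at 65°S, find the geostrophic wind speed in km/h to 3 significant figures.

With the same pressure gradient and density, V_g ∝ 1/f ∝ 1/sin φ.
V₂ = V₁ · sin φ₁ / sin φ₂ = 28.8 × sin 44° / sin 65°
V₂ = 28.8 × 0.6947/0.9063 = 22.1 km/h

22.1 km/h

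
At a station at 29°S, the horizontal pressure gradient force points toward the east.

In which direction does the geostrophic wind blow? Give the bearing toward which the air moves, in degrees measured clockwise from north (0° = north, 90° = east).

The pressure-gradient force points toward the east (bearing 090°).
Geostrophic balance: in the Southern Hemisphere the Coriolis force deflects motion to the left, so the geostrophic wind blows 90° to the left of the pressure-gradient force (low pressure on the right).
Rotating 090° by 90° counterclockwise gives 000° — the wind blows toward the north.

000°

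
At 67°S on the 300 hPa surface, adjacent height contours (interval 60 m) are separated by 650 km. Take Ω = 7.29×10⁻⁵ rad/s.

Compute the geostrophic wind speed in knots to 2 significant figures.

13 knots

Coriolis parameter at 67°S:
f = 2Ω sin φ = 2 × 7.29×10⁻⁵ × sin 67° = 1.34×10⁻⁴ s⁻¹
Height gradient: |∂Z/∂n| = 60 m / 650000 m = 9.23×10⁻⁵
On a pressure surface, geostrophic balance gives V_g = (g/f)|∂Z/∂n|:
V_g = 9.81 × 9.23×10⁻⁵ / 1.34×10⁻⁴ = 6.75 m/s
Converting: 6.75 m/s × 1.944 = 13 knots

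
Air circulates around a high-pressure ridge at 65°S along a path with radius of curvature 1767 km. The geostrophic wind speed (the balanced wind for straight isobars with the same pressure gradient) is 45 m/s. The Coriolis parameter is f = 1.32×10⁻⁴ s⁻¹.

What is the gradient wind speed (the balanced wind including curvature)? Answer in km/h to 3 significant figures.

Around a high, pressure-gradient force acts outward with centrifugal, so Coriolis balances both:
fV = (1/ρ)|∂P/∂n| + V²/R  →  V² − fR·V + fR·V_g = 0
With fR = 1.32×10⁻⁴ × 1767×10³ m = 233 m/s:
V = [fR − √((fR)² − 4 fR V_g)]/2 = [233 − √(233² − 4×233×45)]/2 = 60.9 m/s
Supergeostrophic (V > V_g = 45 m/s), as expected around a high.
Converting: 60.9 m/s × 3.6 = 219 km/h

219 km/h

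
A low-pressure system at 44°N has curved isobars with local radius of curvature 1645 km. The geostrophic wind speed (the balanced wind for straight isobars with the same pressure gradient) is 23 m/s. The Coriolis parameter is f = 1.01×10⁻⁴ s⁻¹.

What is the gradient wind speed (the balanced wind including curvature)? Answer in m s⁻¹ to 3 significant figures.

20.5 m s⁻¹

Around a low, centrifugal force acts outward with Coriolis, so pressure-gradient force balances both:
(1/ρ)|∂P/∂n| = fV + V²/R  →  V² + fR·V − fR·V_g = 0
With fR = 1.01×10⁻⁴ × 1645×10³ m = 166 m/s:
V = [−fR + √((fR)² + 4 fR V_g)]/2 = [−166 + √(166² + 4×166×23)]/2 = 20.5 m/s
Subgeostrophic (V < V_g = 23 m/s), as expected around a low.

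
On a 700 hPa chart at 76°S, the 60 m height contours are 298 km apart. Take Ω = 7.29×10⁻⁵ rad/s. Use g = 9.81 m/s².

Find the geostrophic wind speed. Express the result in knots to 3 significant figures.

27.1 knots

Coriolis parameter at 76°S:
f = 2Ω sin φ = 2 × 7.29×10⁻⁵ × sin 76° = 1.41×10⁻⁴ s⁻¹
Height gradient: |∂Z/∂n| = 60 m / 298000 m = 2.01×10⁻⁴
On a pressure surface, geostrophic balance gives V_g = (g/f)|∂Z/∂n|:
V_g = 9.81 × 2.01×10⁻⁴ / 1.41×10⁻⁴ = 14.0 m/s
Converting: 14.0 m/s × 1.944 = 27.1 knots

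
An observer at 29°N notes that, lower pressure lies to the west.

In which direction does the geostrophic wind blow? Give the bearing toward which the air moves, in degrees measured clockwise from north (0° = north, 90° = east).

The pressure-gradient force points toward the west (bearing 270°).
Geostrophic balance: in the Northern Hemisphere the Coriolis force deflects motion to the right, so the geostrophic wind blows 90° to the right of the pressure-gradient force (low pressure on the left).
Rotating 270° by 90° clockwise gives 000° — the wind blows toward the north.

000°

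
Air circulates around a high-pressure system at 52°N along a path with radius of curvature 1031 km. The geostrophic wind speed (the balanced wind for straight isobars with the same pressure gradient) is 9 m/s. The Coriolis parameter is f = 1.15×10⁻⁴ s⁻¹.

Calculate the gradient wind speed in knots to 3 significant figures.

Around a high, pressure-gradient force acts outward with centrifugal, so Coriolis balances both:
fV = (1/ρ)|∂P/∂n| + V²/R  →  V² − fR·V + fR·V_g = 0
With fR = 1.15×10⁻⁴ × 1031×10³ m = 119 m/s:
V = [fR − √((fR)² − 4 fR V_g)]/2 = [119 − √(119² − 4×119×9)]/2 = 9.81 m/s
Supergeostrophic (V > V_g = 9 m/s), as expected around a high.
Converting: 9.81 m/s × 1.944 = 19.1 knots

19.1 knots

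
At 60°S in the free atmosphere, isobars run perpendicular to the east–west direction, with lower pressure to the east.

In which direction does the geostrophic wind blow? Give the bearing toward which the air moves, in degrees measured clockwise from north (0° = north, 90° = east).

The pressure-gradient force points toward the east (bearing 090°).
Geostrophic balance: in the Southern Hemisphere the Coriolis force deflects motion to the left, so the geostrophic wind blows 90° to the left of the pressure-gradient force (low pressure on the right).
Rotating 090° by 90° counterclockwise gives 000° — the wind blows toward the north.

000°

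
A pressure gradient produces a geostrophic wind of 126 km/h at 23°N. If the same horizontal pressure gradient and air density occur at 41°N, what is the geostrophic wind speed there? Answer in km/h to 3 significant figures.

With the same pressure gradient and density, V_g ∝ 1/f ∝ 1/sin φ.
V₂ = V₁ · sin φ₁ / sin φ₂ = 126 × sin 23° / sin 41°
V₂ = 126 × 0.3907/0.6561 = 75.0 km/h

75.0 km/h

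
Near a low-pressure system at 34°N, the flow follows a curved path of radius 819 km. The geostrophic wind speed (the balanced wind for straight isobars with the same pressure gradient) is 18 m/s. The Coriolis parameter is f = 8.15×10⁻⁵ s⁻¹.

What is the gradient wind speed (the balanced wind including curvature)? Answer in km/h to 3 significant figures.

Around a low, centrifugal force acts outward with Coriolis, so pressure-gradient force balances both:
(1/ρ)|∂P/∂n| = fV + V²/R  →  V² + fR·V − fR·V_g = 0
With fR = 8.15×10⁻⁵ × 819×10³ m = 66.7 m/s:
V = [−fR + √((fR)² + 4 fR V_g)]/2 = [−66.7 + √(66.7² + 4×66.7×18)]/2 = 14.7 m/s
Subgeostrophic (V < V_g = 18 m/s), as expected around a low.
Converting: 14.7 m/s × 3.6 = 53.1 km/h

53.1 km/h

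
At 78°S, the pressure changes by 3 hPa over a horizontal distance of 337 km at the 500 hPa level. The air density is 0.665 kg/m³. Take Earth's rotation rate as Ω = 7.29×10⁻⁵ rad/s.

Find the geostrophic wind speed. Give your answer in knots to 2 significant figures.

18 knots

Coriolis parameter at 78°S:
f = 2Ω sin φ = 2 × 7.29×10⁻⁵ × sin 78° = 1.43×10⁻⁴ s⁻¹
Pressure gradient: |∂P/∂n| = 300 Pa / 337000 m = 8.90×10⁻⁴ Pa/m
Geostrophic balance (pressure-gradient force = Coriolis force):
V_g = (1/(fρ)) |∂P/∂n| = 8.90×10⁻⁴ / (1.43×10⁻⁴ × 0.665) = 9.39 m/s
Converting: 9.39 m/s × 1.944 = 18 knots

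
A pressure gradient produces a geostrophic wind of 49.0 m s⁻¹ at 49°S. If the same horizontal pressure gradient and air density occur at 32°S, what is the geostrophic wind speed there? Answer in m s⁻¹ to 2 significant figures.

70 m s⁻¹

With the same pressure gradient and density, V_g ∝ 1/f ∝ 1/sin φ.
V₂ = V₁ · sin φ₁ / sin φ₂ = 49.0 × sin 49° / sin 32°
V₂ = 49.0 × 0.7547/0.5299 = 70 m s⁻¹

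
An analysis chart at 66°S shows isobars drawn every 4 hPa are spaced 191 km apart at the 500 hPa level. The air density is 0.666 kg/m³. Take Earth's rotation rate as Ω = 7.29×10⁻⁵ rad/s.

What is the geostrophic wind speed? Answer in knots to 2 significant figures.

46 knots

Coriolis parameter at 66°S:
f = 2Ω sin φ = 2 × 7.29×10⁻⁵ × sin 66° = 1.33×10⁻⁴ s⁻¹
Pressure gradient: |∂P/∂n| = 400 Pa / 191000 m = 2.09×10⁻³ Pa/m
Geostrophic balance (pressure-gradient force = Coriolis force):
V_g = (1/(fρ)) |∂P/∂n| = 2.09×10⁻³ / (1.33×10⁻⁴ × 0.666) = 23.6 m/s
Converting: 23.6 m/s × 1.944 = 46 knots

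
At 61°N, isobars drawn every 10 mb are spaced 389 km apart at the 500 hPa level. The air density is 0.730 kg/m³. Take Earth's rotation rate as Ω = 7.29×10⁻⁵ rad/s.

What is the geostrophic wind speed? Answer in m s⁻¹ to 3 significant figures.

Coriolis parameter at 61°N:
f = 2Ω sin φ = 2 × 7.29×10⁻⁵ × sin 61° = 1.28×10⁻⁴ s⁻¹
Pressure gradient: |∂P/∂n| = 1000 Pa / 389000 m = 2.57×10⁻³ Pa/m
Geostrophic balance (pressure-gradient force = Coriolis force):
V_g = (1/(fρ)) |∂P/∂n| = 2.57×10⁻³ / (1.28×10⁻⁴ × 0.730) = 27.6 m/s

27.6 m s⁻¹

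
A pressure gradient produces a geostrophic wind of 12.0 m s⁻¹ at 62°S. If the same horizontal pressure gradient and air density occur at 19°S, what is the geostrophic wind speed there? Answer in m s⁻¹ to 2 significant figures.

33 m s⁻¹

With the same pressure gradient and density, V_g ∝ 1/f ∝ 1/sin φ.
V₂ = V₁ · sin φ₁ / sin φ₂ = 12.0 × sin 62° / sin 19°
V₂ = 12.0 × 0.8829/0.3256 = 33 m s⁻¹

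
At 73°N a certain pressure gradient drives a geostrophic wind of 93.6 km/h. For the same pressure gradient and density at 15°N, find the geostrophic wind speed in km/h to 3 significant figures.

With the same pressure gradient and density, V_g ∝ 1/f ∝ 1/sin φ.
V₂ = V₁ · sin φ₁ / sin φ₂ = 93.6 × sin 73° / sin 15°
V₂ = 93.6 × 0.9563/0.2588 = 346 km/h

346 km/h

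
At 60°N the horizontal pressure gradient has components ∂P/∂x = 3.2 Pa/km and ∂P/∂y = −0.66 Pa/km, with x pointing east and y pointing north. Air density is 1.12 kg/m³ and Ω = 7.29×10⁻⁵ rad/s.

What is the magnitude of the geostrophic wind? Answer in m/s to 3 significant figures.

23.1 m/s

Coriolis parameter at 60°N:
f = 2Ω sin φ = 2 × 7.29×10⁻⁵ × sin 60° = 1.26×10⁻⁴ s⁻¹
Component geostrophic relations (x east, y north):
u_g = −(1/(fρ)) ∂P/∂y,  v_g = (1/(fρ)) ∂P/∂x
u_g = −(−0.66×10⁻³)/(1.26×10⁻⁴ × 1.12) = 4.67 m/s;  v_g = (3.2×10⁻³)/(1.26×10⁻⁴ × 1.12) = 22.6 m/s
|V_g| = √(u_g² + v_g²) = 23.1 m/s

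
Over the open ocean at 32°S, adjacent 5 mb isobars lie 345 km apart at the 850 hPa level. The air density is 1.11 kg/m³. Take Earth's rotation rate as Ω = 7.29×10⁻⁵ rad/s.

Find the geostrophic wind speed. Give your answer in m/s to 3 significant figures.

16.9 m/s

Coriolis parameter at 32°S:
f = 2Ω sin φ = 2 × 7.29×10⁻⁵ × sin 32° = 7.73×10⁻⁵ s⁻¹
Pressure gradient: |∂P/∂n| = 500 Pa / 345000 m = 1.45×10⁻³ Pa/m
Geostrophic balance (pressure-gradient force = Coriolis force):
V_g = (1/(fρ)) |∂P/∂n| = 1.45×10⁻³ / (7.73×10⁻⁵ × 1.11) = 16.9 m/s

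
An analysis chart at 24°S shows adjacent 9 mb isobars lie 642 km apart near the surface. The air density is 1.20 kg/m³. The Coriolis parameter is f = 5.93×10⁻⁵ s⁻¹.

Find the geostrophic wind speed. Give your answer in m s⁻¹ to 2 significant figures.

20 m s⁻¹

Pressure gradient: |∂P/∂n| = 900 Pa / 642000 m = 1.40×10⁻³ Pa/m
Geostrophic balance (pressure-gradient force = Coriolis force):
V_g = (1/(fρ)) |∂P/∂n| = 1.40×10⁻³ / (5.93×10⁻⁵ × 1.20) = 19.7 m/s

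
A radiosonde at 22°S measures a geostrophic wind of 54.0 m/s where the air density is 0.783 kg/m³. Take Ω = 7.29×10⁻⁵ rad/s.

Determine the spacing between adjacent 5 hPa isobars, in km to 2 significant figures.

Coriolis parameter at 22°S:
f = 2Ω sin φ = 2 × 7.29×10⁻⁵ × sin 22° = 5.46×10⁻⁵ s⁻¹
Geostrophic balance rearranged: |∂P/∂n| = f ρ V_g
|∂P/∂n| = 5.46×10⁻⁵ × 0.783 × 54.0 = 2.31×10⁻³ Pa/m
Isobar spacing: Δn = ΔP/|∂P/∂n| = 500 Pa / 2.31×10⁻³ Pa/m = 216512 m ≈ 220 km

220 km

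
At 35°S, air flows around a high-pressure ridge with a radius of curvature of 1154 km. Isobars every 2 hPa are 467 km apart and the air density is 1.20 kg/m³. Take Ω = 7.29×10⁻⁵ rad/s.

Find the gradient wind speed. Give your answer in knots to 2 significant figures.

8.7 knots

Coriolis parameter at 35°S:
f = 2Ω sin φ = 2 × 7.29×10⁻⁵ × sin 35° = 8.36×10⁻⁵ s⁻¹
Pressure gradient: |∂P/∂n| = 200 Pa / 467000 m = 4.28×10⁻⁴ Pa/m
Geostrophic speed: V_g = |∂P/∂n|/(fρ) = 4.28×10⁻⁴/(8.36×10⁻⁵ × 1.20) = 4.27 m/s
Around a high, pressure-gradient force acts outward with centrifugal, so Coriolis balances both:
fV = (1/ρ)|∂P/∂n| + V²/R  →  V² − fR·V + fR·V_g = 0
With fR = 8.36×10⁻⁵ × 1154×10³ m = 96.5 m/s:
V = [fR − √((fR)² − 4 fR V_g)]/2 = [96.5 − √(96.5² − 4×96.5×4.27)]/2 = 4.48 m/s
Supergeostrophic (V > V_g = 4.27 m/s), as expected around a high.
Converting: 4.48 m/s × 1.944 = 8.7 knots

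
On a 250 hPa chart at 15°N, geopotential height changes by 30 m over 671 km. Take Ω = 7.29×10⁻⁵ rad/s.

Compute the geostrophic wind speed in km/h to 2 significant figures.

42 km/h

Coriolis parameter at 15°N:
f = 2Ω sin φ = 2 × 7.29×10⁻⁵ × sin 15° = 3.77×10⁻⁵ s⁻¹
Height gradient: |∂Z/∂n| = 30 m / 671000 m = 4.47×10⁻⁵
On a pressure surface, geostrophic balance gives V_g = (g/f)|∂Z/∂n|:
V_g = 9.81 × 4.47×10⁻⁵ / 3.77×10⁻⁵ = 11.6 m/s
Converting: 11.6 m/s × 3.6 = 42 km/h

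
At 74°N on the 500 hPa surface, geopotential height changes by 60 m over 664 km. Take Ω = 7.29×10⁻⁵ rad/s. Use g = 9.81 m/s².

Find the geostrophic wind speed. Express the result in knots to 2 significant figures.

Coriolis parameter at 74°N:
f = 2Ω sin φ = 2 × 7.29×10⁻⁵ × sin 74° = 1.40×10⁻⁴ s⁻¹
Height gradient: |∂Z/∂n| = 60 m / 664000 m = 9.04×10⁻⁵
On a pressure surface, geostrophic balance gives V_g = (g/f)|∂Z/∂n|:
V_g = 9.81 × 9.04×10⁻⁵ / 1.40×10⁻⁴ = 6.32 m/s
Converting: 6.32 m/s × 1.944 = 12 knots

12 knots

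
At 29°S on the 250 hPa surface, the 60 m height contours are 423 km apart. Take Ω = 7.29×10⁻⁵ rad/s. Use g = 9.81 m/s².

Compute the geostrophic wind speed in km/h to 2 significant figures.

Coriolis parameter at 29°S:
f = 2Ω sin φ = 2 × 7.29×10⁻⁵ × sin 29° = 7.07×10⁻⁵ s⁻¹
Height gradient: |∂Z/∂n| = 60 m / 423000 m = 1.42×10⁻⁴
On a pressure surface, geostrophic balance gives V_g = (g/f)|∂Z/∂n|:
V_g = 9.81 × 1.42×10⁻⁴ / 7.07×10⁻⁵ = 19.7 m/s
Converting: 19.7 m/s × 3.6 = 71 km/h

71 km/h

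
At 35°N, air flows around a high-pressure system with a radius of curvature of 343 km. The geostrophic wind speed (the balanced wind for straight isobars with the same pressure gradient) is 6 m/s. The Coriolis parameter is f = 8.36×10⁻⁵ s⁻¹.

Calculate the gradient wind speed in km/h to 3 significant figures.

30.8 km/h

Around a high, pressure-gradient force acts outward with centrifugal, so Coriolis balances both:
fV = (1/ρ)|∂P/∂n| + V²/R  →  V² − fR·V + fR·V_g = 0
With fR = 8.36×10⁻⁵ × 343×10³ m = 28.7 m/s:
V = [fR − √((fR)² − 4 fR V_g)]/2 = [28.7 − √(28.7² − 4×28.7×6)]/2 = 8.55 m/s
Supergeostrophic (V > V_g = 6 m/s), as expected around a high.
Converting: 8.55 m/s × 3.6 = 30.8 km/h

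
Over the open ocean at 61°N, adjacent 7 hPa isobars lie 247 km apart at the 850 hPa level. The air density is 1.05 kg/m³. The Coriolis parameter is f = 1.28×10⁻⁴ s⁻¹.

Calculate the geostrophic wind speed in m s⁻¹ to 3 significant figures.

Pressure gradient: |∂P/∂n| = 700 Pa / 247000 m = 2.83×10⁻³ Pa/m
Geostrophic balance (pressure-gradient force = Coriolis force):
V_g = (1/(fρ)) |∂P/∂n| = 2.83×10⁻³ / (1.28×10⁻⁴ × 1.05) = 21.1 m/s

21.1 m s⁻¹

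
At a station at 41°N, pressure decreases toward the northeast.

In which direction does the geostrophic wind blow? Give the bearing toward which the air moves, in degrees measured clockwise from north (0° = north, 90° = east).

135°

The pressure-gradient force points toward the northeast (bearing 045°).
Geostrophic balance: in the Northern Hemisphere the Coriolis force deflects motion to the right, so the geostrophic wind blows 90° to the right of the pressure-gradient force (low pressure on the left).
Rotating 045° by 90° clockwise gives 135° — the wind blows toward the southeast.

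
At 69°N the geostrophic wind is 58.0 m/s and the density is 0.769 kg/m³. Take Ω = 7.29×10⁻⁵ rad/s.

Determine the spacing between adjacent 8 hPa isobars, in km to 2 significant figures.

130 km

Coriolis parameter at 69°N:
f = 2Ω sin φ = 2 × 7.29×10⁻⁵ × sin 69° = 1.36×10⁻⁴ s⁻¹
Geostrophic balance rearranged: |∂P/∂n| = f ρ V_g
|∂P/∂n| = 1.36×10⁻⁴ × 0.769 × 58.0 = 6.07×10⁻³ Pa/m
Isobar spacing: Δn = ΔP/|∂P/∂n| = 800 Pa / 6.07×10⁻³ Pa/m = 131773 m ≈ 130 km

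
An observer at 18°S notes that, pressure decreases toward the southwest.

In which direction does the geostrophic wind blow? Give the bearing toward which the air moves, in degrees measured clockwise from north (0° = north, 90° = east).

The pressure-gradient force points toward the southwest (bearing 225°).
Geostrophic balance: in the Southern Hemisphere the Coriolis force deflects motion to the left, so the geostrophic wind blows 90° to the left of the pressure-gradient force (low pressure on the right).
Rotating 225° by 90° counterclockwise gives 135° — the wind blows toward the southeast.

135°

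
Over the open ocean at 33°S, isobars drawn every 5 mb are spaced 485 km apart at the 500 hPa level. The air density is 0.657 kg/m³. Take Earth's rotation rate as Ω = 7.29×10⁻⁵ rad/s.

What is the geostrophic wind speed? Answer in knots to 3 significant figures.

38.4 knots

Coriolis parameter at 33°S:
f = 2Ω sin φ = 2 × 7.29×10⁻⁵ × sin 33° = 7.94×10⁻⁵ s⁻¹
Pressure gradient: |∂P/∂n| = 500 Pa / 485000 m = 1.03×10⁻³ Pa/m
Geostrophic balance (pressure-gradient force = Coriolis force):
V_g = (1/(fρ)) |∂P/∂n| = 1.03×10⁻³ / (7.94×10⁻⁵ × 0.657) = 19.8 m/s
Converting: 19.8 m/s × 1.944 = 38.4 knots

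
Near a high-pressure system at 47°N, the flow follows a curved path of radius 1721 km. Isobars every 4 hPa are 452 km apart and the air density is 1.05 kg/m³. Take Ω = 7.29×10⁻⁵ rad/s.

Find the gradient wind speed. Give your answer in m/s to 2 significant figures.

8.3 m/s

Coriolis parameter at 47°N:
f = 2Ω sin φ = 2 × 7.29×10⁻⁵ × sin 47° = 1.07×10⁻⁴ s⁻¹
Pressure gradient: |∂P/∂n| = 400 Pa / 452000 m = 8.85×10⁻⁴ Pa/m
Geostrophic speed: V_g = |∂P/∂n|/(fρ) = 8.85×10⁻⁴/(1.07×10⁻⁴ × 1.05) = 7.90 m/s
Around a high, pressure-gradient force acts outward with centrifugal, so Coriolis balances both:
fV = (1/ρ)|∂P/∂n| + V²/R  →  V² − fR·V + fR·V_g = 0
With fR = 1.07×10⁻⁴ × 1721×10³ m = 184 m/s:
V = [fR − √((fR)² − 4 fR V_g)]/2 = [184 − √(184² − 4×184×7.9)]/2 = 8.28 m/s
Supergeostrophic (V > V_g = 7.9 m/s), as expected around a high.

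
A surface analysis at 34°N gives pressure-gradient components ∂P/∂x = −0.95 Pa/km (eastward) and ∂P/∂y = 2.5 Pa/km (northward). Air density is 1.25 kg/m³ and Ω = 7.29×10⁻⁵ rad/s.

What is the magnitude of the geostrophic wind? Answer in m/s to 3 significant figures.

26.2 m/s

Coriolis parameter at 34°N:
f = 2Ω sin φ = 2 × 7.29×10⁻⁵ × sin 34° = 8.15×10⁻⁵ s⁻¹
Component geostrophic relations (x east, y north):
u_g = −(1/(fρ)) ∂P/∂y,  v_g = (1/(fρ)) ∂P/∂x
u_g = −(2.5×10⁻³)/(8.15×10⁻⁵ × 1.25) = −24.5 m/s;  v_g = (−0.95×10⁻³)/(8.15×10⁻⁵ × 1.25) = −9.32 m/s
|V_g| = √(u_g² + v_g²) = 26.2 m/s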